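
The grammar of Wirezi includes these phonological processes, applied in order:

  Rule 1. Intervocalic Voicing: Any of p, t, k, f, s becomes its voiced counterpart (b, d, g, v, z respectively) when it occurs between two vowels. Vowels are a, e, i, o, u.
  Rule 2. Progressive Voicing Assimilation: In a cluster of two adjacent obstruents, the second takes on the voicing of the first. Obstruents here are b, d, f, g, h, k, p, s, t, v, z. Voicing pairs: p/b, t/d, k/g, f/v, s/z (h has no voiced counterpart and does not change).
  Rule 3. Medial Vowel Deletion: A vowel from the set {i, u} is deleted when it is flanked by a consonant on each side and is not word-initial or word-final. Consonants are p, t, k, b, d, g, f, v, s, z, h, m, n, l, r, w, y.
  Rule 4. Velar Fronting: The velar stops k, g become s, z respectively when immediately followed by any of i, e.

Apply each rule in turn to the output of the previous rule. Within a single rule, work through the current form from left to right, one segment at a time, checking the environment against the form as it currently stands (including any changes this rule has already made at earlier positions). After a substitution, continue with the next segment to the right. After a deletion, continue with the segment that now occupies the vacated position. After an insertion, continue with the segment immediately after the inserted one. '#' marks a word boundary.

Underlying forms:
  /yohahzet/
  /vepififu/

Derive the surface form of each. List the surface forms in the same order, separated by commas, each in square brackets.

[yohahset], [vebvvu]

/yohahzet/:
  Rule 1 Intervocalic Voicing: no change — [yohahzet]
  Rule 2 Progressive Voicing Assimilation: [yohahzet] → [yohahset]
  Rule 3 Medial Vowel Deletion: no change — [yohahset]
  Rule 4 Velar Fronting: no change — [yohahset]
/vepififu/:
  Rule 1 Intervocalic Voicing: [vepififu] → [vebivivu]
  Rule 2 Progressive Voicing Assimilation: no change — [vebivivu]
  Rule 3 Medial Vowel Deletion: [vebivivu] → [vebvvu]
  Rule 4 Velar Fronting: no change — [vebvvu]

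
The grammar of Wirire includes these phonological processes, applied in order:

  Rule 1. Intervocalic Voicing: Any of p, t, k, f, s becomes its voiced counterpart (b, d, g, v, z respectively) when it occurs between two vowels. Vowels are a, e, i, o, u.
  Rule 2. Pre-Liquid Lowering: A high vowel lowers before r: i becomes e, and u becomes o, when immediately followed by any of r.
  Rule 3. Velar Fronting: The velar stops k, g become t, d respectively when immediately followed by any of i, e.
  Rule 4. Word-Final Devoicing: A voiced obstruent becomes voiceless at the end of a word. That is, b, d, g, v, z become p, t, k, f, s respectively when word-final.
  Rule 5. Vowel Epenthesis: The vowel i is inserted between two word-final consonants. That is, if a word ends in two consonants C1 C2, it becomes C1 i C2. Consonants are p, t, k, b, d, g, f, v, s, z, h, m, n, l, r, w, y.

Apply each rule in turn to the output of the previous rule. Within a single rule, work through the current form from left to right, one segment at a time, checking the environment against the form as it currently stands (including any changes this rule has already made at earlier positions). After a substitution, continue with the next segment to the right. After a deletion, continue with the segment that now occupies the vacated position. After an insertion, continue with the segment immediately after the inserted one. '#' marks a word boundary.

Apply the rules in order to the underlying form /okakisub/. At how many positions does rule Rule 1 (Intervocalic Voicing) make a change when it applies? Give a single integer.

3

Rule 1 Intervocalic Voicing: [okakisub] → [ogagizub]
Rule 2 Pre-Liquid Lowering: no change — [ogagizub]
Rule 3 Velar Fronting: [ogagizub] → [ogadizub]
Rule 4 Word-Final Devoicing: [ogadizub] → [ogadizup]
Rule 5 Vowel Epenthesis: no change — [ogadizup]
Rule Rule 1 changed 3 position(s).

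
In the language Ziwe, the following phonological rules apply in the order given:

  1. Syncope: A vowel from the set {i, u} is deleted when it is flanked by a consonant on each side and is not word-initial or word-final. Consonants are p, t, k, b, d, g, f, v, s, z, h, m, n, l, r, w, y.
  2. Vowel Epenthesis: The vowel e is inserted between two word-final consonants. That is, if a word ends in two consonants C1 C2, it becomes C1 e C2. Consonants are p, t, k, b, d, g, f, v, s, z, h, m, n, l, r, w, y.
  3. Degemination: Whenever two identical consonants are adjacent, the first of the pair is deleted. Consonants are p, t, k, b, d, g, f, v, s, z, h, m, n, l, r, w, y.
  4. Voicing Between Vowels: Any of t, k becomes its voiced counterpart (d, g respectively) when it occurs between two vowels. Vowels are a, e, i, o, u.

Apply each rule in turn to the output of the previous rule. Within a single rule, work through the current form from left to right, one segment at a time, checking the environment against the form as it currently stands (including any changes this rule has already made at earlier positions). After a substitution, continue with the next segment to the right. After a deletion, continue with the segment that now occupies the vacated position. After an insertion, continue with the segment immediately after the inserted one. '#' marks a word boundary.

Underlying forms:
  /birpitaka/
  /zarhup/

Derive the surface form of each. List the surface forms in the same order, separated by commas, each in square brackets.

/birpitaka/:
  1 Syncope: [birpitaka] → [brptaka]
  2 Vowel Epenthesis: no change — [brptaka]
  3 Degemination: no change — [brptaka]
  4 Voicing Between Vowels: [brptaka] → [brptaga]
/zarhup/:
  1 Syncope: [zarhup] → [zarhp]
  2 Vowel Epenthesis: [zarhp] → [zarhep]
  3 Degemination: no change — [zarhep]
  4 Voicing Between Vowels: no change — [zarhep]

[brptaga], [zarhep]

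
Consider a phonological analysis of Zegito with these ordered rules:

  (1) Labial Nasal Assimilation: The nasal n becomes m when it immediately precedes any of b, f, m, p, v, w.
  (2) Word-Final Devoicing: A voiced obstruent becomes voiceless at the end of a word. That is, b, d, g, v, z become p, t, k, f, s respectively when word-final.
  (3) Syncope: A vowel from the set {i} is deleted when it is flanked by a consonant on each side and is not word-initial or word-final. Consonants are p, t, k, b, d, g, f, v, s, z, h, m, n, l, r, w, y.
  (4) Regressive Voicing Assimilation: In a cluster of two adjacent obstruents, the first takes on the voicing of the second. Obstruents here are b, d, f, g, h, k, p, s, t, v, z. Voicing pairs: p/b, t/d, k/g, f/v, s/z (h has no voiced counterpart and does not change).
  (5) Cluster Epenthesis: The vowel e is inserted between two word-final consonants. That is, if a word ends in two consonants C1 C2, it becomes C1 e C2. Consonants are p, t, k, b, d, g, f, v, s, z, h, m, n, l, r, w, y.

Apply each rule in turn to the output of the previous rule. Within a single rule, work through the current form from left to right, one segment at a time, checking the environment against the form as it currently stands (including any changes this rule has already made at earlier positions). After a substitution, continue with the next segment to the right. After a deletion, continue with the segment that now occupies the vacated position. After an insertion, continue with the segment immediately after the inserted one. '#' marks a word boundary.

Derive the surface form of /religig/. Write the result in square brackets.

[relkek]

(1) Labial Nasal Assimilation: no change — [religig]
(2) Word-Final Devoicing: [religig] → [religik]
(3) Syncope: [religik] → [relgk]
(4) Regressive Voicing Assimilation: [relgk] → [relkk]
(5) Cluster Epenthesis: [relkk] → [relkek]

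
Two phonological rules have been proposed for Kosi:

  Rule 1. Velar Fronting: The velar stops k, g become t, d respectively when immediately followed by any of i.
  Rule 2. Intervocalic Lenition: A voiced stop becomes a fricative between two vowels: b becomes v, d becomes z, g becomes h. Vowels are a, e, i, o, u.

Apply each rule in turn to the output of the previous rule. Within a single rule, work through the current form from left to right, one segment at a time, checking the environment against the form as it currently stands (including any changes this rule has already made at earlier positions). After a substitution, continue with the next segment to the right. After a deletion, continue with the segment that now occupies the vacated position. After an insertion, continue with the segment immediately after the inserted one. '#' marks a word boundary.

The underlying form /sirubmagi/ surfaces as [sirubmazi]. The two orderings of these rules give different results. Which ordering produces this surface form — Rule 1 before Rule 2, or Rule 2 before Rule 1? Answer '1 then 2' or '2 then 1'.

1 then 2

Order 1 then 2:
  1 Velar Fronting: [sirubmagi] → [sirubmadi]
  2 Intervocalic Lenition: [sirubmadi] → [sirubmazi]
  result: [sirubmazi]
Order 2 then 1:
  2 Intervocalic Lenition: [sirubmagi] → [sirubmahi]
  1 Velar Fronting: no change — [sirubmahi]
  result: [sirubmahi]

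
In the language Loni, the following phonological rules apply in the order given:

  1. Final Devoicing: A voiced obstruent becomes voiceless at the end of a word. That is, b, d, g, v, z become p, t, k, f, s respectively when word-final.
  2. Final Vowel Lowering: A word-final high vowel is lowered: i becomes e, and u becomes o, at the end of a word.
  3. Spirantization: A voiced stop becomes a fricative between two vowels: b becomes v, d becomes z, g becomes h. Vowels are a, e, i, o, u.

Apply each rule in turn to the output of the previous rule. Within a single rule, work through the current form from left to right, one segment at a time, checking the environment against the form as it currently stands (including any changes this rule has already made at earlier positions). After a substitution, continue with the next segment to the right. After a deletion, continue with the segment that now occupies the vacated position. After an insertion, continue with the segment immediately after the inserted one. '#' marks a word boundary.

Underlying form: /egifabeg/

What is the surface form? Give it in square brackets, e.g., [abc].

[ehifavek]

1 Final Devoicing: [egifabeg] → [egifabek]
2 Final Vowel Lowering: no change — [egifabek]
3 Spirantization: [egifabek] → [ehifavek]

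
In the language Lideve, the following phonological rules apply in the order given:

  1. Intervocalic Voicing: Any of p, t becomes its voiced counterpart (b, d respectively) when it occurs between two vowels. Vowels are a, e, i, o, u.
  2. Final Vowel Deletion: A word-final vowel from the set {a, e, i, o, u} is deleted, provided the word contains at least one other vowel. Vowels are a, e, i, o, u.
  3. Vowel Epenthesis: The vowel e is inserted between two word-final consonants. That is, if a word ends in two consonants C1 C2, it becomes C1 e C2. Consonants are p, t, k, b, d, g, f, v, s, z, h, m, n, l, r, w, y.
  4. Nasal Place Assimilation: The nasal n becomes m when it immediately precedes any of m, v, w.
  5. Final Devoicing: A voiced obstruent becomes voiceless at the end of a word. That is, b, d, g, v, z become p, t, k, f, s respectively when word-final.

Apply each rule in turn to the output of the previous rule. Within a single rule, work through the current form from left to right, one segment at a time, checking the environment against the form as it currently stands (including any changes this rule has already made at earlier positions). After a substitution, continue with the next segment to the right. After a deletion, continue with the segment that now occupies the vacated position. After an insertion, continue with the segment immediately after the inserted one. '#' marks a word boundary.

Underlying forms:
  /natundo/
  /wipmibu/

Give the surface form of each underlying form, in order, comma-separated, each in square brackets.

[nadunet], [wipmip]

/natundo/:
  1 Intervocalic Voicing: [natundo] → [nadundo]
  2 Final Vowel Deletion: [nadundo] → [nadund]
  3 Vowel Epenthesis: [nadund] → [naduned]
  4 Nasal Place Assimilation: no change — [naduned]
  5 Final Devoicing: [naduned] → [nadunet]
/wipmibu/:
  1 Intervocalic Voicing: no change — [wipmibu]
  2 Final Vowel Deletion: [wipmibu] → [wipmib]
  3 Vowel Epenthesis: no change — [wipmib]
  4 Nasal Place Assimilation: no change — [wipmib]
  5 Final Devoicing: [wipmib] → [wipmip]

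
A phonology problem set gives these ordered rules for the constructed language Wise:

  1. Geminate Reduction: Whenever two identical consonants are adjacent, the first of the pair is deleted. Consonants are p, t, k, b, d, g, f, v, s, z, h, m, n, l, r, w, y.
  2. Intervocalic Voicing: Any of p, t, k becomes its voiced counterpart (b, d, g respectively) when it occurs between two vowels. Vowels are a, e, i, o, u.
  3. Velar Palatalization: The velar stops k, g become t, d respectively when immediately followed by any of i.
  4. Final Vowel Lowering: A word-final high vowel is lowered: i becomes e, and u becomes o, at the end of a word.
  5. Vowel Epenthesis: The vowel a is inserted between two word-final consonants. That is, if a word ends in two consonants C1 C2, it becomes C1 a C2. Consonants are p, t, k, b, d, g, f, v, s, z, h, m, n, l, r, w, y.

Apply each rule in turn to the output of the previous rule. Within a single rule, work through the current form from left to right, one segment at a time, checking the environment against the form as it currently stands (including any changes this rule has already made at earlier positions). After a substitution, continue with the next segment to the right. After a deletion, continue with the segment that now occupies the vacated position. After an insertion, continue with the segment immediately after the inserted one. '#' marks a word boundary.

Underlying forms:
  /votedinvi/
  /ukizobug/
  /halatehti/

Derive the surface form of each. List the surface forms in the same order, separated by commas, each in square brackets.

/votedinvi/:
  1 Geminate Reduction: no change — [votedinvi]
  2 Intervocalic Voicing: [votedinvi] → [vodedinvi]
  3 Velar Palatalization: no change — [vodedinvi]
  4 Final Vowel Lowering: [vodedinvi] → [vodedinve]
  5 Vowel Epenthesis: no change — [vodedinve]
/ukizobug/:
  1 Geminate Reduction: no change — [ukizobug]
  2 Intervocalic Voicing: [ukizobug] → [ugizobug]
  3 Velar Palatalization: [ugizobug] → [udizobug]
  4 Final Vowel Lowering: no change — [udizobug]
  5 Vowel Epenthesis: no change — [udizobug]
/halatehti/:
  1 Geminate Reduction: no change — [halatehti]
  2 Intervocalic Voicing: [halatehti] → [haladehti]
  3 Velar Palatalization: no change — [haladehti]
  4 Final Vowel Lowering: [haladehti] → [haladehte]
  5 Vowel Epenthesis: no change — [haladehte]

[vodedinve], [udizobug], [haladehte]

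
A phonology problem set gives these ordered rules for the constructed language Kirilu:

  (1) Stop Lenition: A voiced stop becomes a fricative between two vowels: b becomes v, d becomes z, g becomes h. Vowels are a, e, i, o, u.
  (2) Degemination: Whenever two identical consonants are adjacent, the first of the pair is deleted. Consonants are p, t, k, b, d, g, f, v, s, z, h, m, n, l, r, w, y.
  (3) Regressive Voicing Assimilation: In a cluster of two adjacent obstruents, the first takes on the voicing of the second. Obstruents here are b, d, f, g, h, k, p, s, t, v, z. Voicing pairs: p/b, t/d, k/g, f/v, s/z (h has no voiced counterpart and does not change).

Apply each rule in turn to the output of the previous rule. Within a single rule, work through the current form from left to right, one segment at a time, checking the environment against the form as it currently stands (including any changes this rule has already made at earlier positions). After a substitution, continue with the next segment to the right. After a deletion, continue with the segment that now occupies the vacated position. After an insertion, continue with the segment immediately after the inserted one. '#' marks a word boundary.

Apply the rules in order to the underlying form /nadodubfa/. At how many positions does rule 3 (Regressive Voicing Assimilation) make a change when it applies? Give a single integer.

1

(1) Stop Lenition: [nadodubfa] → [nazozubfa]
(2) Degemination: no change — [nazozubfa]
(3) Regressive Voicing Assimilation: [nazozubfa] → [nazozupfa]
Rule 3 changed 1 position(s).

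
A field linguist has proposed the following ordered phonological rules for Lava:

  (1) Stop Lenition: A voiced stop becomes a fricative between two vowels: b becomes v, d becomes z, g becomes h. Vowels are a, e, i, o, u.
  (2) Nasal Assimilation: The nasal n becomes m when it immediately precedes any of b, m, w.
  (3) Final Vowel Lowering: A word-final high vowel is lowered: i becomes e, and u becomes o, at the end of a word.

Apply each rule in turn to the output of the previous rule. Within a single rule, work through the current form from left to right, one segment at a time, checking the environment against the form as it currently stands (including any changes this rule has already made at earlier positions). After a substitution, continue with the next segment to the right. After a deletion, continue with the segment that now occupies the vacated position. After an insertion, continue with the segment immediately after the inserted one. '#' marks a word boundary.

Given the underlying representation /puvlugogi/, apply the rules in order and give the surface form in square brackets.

[puvluhohe]

(1) Stop Lenition: [puvlugogi] → [puvluhohi]
(2) Nasal Assimilation: no change — [puvluhohi]
(3) Final Vowel Lowering: [puvluhohi] → [puvluhohe]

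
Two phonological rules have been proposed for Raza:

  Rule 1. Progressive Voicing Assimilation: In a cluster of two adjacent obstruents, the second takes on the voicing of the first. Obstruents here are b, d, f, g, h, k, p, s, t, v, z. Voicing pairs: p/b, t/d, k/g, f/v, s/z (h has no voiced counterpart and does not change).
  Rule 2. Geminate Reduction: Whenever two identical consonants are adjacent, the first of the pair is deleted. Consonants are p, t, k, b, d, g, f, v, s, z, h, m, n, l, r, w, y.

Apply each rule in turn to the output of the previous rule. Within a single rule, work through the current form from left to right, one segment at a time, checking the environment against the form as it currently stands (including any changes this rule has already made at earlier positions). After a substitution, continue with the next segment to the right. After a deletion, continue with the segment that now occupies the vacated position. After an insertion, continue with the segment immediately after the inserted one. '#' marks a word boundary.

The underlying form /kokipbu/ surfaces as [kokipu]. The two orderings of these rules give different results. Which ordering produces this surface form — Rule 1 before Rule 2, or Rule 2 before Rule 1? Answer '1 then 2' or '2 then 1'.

Order 1 then 2:
  1 Progressive Voicing Assimilation: [kokipbu] → [kokippu]
  2 Geminate Reduction: [kokippu] → [kokipu]
  result: [kokipu]
Order 2 then 1:
  2 Geminate Reduction: no change — [kokipbu]
  1 Progressive Voicing Assimilation: [kokipbu] → [kokippu]
  result: [kokippu]

1 then 2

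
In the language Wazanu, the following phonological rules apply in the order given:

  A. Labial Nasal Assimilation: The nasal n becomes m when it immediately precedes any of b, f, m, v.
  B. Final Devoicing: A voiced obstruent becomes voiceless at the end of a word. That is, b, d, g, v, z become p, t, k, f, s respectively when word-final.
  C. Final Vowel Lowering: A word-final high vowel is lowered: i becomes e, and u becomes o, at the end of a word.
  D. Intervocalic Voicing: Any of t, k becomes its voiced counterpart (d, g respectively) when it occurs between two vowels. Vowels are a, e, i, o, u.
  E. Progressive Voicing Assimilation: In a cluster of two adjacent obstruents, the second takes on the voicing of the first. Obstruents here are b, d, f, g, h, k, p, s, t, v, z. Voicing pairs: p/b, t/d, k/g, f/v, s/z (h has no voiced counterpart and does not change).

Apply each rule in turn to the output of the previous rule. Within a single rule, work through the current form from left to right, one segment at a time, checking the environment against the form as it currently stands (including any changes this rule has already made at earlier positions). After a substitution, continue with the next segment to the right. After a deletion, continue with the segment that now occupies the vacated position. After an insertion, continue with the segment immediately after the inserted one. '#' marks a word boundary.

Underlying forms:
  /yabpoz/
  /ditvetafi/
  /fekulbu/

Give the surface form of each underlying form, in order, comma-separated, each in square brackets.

/yabpoz/:
  A Labial Nasal Assimilation: no change — [yabpoz]
  B Final Devoicing: [yabpoz] → [yabpos]
  C Final Vowel Lowering: no change — [yabpos]
  D Intervocalic Voicing: no change — [yabpos]
  E Progressive Voicing Assimilation: [yabpos] → [yabbos]
/ditvetafi/:
  A Labial Nasal Assimilation: no change — [ditvetafi]
  B Final Devoicing: no change — [ditvetafi]
  C Final Vowel Lowering: [ditvetafi] → [ditvetafe]
  D Intervocalic Voicing: [ditvetafe] → [ditvedafe]
  E Progressive Voicing Assimilation: [ditvedafe] → [ditfedafe]
/fekulbu/:
  A Labial Nasal Assimilation: no change — [fekulbu]
  B Final Devoicing: no change — [fekulbu]
  C Final Vowel Lowering: [fekulbu] → [fekulbo]
  D Intervocalic Voicing: [fekulbo] → [fegulbo]
  E Progressive Voicing Assimilation: no change — [fegulbo]

[yabbos], [ditfedafe], [fegulbo]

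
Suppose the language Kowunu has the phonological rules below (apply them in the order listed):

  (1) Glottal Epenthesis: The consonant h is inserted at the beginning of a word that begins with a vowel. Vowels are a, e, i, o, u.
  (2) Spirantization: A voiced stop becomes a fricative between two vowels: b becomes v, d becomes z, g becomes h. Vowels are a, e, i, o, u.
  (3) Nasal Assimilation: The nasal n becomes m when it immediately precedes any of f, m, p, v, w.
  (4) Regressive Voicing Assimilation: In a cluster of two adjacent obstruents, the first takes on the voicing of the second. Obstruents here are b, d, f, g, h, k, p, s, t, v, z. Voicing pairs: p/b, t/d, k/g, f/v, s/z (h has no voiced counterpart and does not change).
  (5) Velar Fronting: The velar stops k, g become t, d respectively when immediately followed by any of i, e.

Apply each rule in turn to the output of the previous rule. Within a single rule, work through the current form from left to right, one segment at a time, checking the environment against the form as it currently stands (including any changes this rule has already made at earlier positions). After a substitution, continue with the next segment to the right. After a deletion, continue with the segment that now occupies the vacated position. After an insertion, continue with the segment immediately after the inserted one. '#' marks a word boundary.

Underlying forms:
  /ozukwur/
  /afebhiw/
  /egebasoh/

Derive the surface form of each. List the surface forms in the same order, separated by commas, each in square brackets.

/ozukwur/:
  (1) Glottal Epenthesis: [ozukwur] → [hozukwur]
  (2) Spirantization: no change — [hozukwur]
  (3) Nasal Assimilation: no change — [hozukwur]
  (4) Regressive Voicing Assimilation: no change — [hozukwur]
  (5) Velar Fronting: no change — [hozukwur]
/afebhiw/:
  (1) Glottal Epenthesis: [afebhiw] → [hafebhiw]
  (2) Spirantization: no change — [hafebhiw]
  (3) Nasal Assimilation: no change — [hafebhiw]
  (4) Regressive Voicing Assimilation: [hafebhiw] → [hafephiw]
  (5) Velar Fronting: no change — [hafephiw]
/egebasoh/:
  (1) Glottal Epenthesis: [egebasoh] → [hegebasoh]
  (2) Spirantization: [hegebasoh] → [hehevasoh]
  (3) Nasal Assimilation: no change — [hehevasoh]
  (4) Regressive Voicing Assimilation: no change — [hehevasoh]
  (5) Velar Fronting: no change — [hehevasoh]

[hozukwur], [hafephiw], [hehevasoh]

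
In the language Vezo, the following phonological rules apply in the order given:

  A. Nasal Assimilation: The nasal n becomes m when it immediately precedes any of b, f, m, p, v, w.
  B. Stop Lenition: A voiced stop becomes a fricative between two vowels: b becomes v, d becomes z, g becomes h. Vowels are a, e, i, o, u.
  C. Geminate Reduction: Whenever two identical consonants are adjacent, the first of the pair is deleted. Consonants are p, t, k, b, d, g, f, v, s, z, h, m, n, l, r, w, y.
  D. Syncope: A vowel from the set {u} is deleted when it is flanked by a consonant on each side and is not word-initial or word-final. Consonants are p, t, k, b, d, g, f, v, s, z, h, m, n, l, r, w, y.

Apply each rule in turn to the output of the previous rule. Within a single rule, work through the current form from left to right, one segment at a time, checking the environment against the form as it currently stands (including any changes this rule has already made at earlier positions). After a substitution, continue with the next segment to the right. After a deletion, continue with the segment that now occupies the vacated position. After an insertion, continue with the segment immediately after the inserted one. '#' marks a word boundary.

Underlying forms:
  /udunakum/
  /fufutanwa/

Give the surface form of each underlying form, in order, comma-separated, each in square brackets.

/udunakum/:
  A Nasal Assimilation: no change — [udunakum]
  B Stop Lenition: [udunakum] → [uzunakum]
  C Geminate Reduction: no change — [uzunakum]
  D Syncope: [uzunakum] → [uznakm]
/fufutanwa/:
  A Nasal Assimilation: [fufutanwa] → [fufutamwa]
  B Stop Lenition: no change — [fufutamwa]
  C Geminate Reduction: no change — [fufutamwa]
  D Syncope: [fufutamwa] → [fftamwa]

[uznakm], [fftamwa]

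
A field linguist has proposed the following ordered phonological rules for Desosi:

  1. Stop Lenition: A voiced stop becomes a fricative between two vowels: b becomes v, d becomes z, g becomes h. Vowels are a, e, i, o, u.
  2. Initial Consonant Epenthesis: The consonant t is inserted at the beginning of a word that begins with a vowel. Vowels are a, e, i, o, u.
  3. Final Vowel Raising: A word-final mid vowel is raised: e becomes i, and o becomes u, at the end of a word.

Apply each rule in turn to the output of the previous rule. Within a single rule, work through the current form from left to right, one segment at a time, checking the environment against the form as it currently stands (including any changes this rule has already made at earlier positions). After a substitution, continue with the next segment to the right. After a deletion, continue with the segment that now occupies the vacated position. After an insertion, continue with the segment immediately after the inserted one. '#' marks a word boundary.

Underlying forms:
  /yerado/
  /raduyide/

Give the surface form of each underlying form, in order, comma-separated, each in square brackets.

[yerazu], [razuyizi]

/yerado/:
  1 Stop Lenition: [yerado] → [yerazo]
  2 Initial Consonant Epenthesis: no change — [yerazo]
  3 Final Vowel Raising: [yerazo] → [yerazu]
/raduyide/:
  1 Stop Lenition: [raduyide] → [razuyize]
  2 Initial Consonant Epenthesis: no change — [razuyize]
  3 Final Vowel Raising: [razuyize] → [razuyizi]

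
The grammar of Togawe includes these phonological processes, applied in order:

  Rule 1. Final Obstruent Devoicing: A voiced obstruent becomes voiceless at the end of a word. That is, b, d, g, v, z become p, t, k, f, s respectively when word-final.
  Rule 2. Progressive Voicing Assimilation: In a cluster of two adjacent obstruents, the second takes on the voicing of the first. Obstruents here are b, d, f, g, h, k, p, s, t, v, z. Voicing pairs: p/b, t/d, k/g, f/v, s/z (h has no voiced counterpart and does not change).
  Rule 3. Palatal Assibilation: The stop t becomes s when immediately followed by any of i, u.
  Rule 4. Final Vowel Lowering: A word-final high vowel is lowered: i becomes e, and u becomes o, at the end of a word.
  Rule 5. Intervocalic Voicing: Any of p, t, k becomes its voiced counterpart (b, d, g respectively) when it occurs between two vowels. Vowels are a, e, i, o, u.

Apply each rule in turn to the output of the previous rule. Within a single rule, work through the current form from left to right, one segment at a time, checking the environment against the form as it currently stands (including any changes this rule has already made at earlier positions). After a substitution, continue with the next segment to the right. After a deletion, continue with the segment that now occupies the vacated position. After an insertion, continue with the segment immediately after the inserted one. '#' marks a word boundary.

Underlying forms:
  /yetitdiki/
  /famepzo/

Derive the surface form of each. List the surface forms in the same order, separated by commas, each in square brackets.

[yesitsige], [famepso]

/yetitdiki/:
  Rule 1 Final Obstruent Devoicing: no change — [yetitdiki]
  Rule 2 Progressive Voicing Assimilation: [yetitdiki] → [yetittiki]
  Rule 3 Palatal Assibilation: [yetittiki] → [yesitsiki]
  Rule 4 Final Vowel Lowering: [yesitsiki] → [yesitsike]
  Rule 5 Intervocalic Voicing: [yesitsike] → [yesitsige]
/famepzo/:
  Rule 1 Final Obstruent Devoicing: no change — [famepzo]
  Rule 2 Progressive Voicing Assimilation: [famepzo] → [famepso]
  Rule 3 Palatal Assibilation: no change — [famepso]
  Rule 4 Final Vowel Lowering: no change — [famepso]
  Rule 5 Intervocalic Voicing: no change — [famepso]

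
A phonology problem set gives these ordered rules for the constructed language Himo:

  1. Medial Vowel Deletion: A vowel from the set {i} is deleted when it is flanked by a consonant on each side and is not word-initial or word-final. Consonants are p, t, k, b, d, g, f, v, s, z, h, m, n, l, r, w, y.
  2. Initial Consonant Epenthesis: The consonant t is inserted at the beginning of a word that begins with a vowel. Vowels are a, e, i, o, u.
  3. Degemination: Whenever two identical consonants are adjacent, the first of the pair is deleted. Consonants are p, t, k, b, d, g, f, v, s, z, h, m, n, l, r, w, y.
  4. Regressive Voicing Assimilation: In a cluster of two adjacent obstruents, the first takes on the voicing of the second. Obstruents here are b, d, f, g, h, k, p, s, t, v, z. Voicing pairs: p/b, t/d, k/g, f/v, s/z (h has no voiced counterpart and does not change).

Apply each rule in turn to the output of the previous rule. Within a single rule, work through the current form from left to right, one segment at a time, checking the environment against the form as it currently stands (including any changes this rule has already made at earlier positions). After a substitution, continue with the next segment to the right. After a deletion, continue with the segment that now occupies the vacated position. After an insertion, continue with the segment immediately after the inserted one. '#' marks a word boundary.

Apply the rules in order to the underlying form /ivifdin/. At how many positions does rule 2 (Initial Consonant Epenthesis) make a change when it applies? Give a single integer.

1

1 Medial Vowel Deletion: [ivifdin] → [ivfdn]
2 Initial Consonant Epenthesis: [ivfdn] → [tivfdn]
3 Degemination: no change — [tivfdn]
4 Regressive Voicing Assimilation: [tivfdn] → [tifvdn]
Rule 2 changed 1 position(s).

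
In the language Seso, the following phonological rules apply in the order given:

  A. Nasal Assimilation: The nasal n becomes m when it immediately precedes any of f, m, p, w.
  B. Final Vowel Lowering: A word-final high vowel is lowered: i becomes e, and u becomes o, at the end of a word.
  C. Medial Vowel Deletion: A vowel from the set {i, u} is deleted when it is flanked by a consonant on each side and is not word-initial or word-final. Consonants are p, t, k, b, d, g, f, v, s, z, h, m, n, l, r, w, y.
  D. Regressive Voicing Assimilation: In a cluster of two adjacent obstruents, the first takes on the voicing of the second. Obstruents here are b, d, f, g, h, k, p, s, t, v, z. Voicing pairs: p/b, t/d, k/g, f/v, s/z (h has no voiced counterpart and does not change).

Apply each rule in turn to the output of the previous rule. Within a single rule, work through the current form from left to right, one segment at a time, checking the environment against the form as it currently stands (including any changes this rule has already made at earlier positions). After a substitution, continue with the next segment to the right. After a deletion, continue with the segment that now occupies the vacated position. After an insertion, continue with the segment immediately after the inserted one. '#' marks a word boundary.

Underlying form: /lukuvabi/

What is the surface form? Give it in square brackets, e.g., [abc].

[lgvabe]

A Nasal Assimilation: no change — [lukuvabi]
B Final Vowel Lowering: [lukuvabi] → [lukuvabe]
C Medial Vowel Deletion: [lukuvabe] → [lkvabe]
D Regressive Voicing Assimilation: [lkvabe] → [lgvabe]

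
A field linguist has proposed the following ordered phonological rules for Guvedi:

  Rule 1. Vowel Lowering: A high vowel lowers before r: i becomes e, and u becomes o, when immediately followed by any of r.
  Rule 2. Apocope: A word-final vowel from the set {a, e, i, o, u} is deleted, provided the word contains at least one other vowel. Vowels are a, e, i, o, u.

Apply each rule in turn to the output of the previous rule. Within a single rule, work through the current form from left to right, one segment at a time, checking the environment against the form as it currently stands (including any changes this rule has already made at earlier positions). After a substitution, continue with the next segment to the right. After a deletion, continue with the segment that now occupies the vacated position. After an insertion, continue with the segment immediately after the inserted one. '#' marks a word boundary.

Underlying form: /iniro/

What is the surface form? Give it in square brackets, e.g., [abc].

Rule 1 Vowel Lowering: [iniro] → [inero]
Rule 2 Apocope: [inero] → [iner]

[iner]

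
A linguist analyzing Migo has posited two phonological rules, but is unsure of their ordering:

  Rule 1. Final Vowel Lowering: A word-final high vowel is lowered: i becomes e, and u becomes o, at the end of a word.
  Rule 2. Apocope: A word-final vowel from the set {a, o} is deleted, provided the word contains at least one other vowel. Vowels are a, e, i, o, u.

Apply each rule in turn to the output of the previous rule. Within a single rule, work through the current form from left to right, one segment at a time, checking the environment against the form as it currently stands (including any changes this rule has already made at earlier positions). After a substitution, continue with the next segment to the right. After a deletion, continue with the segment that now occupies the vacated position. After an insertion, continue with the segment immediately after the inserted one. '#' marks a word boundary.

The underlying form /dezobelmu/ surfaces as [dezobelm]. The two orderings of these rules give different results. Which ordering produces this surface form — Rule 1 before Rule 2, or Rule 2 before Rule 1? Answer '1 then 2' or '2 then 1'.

Order 1 then 2:
  1 Final Vowel Lowering: [dezobelmu] → [dezobelmo]
  2 Apocope: [dezobelmo] → [dezobelm]
  result: [dezobelm]
Order 2 then 1:
  2 Apocope: no change — [dezobelmu]
  1 Final Vowel Lowering: [dezobelmu] → [dezobelmo]
  result: [dezobelmo]

1 then 2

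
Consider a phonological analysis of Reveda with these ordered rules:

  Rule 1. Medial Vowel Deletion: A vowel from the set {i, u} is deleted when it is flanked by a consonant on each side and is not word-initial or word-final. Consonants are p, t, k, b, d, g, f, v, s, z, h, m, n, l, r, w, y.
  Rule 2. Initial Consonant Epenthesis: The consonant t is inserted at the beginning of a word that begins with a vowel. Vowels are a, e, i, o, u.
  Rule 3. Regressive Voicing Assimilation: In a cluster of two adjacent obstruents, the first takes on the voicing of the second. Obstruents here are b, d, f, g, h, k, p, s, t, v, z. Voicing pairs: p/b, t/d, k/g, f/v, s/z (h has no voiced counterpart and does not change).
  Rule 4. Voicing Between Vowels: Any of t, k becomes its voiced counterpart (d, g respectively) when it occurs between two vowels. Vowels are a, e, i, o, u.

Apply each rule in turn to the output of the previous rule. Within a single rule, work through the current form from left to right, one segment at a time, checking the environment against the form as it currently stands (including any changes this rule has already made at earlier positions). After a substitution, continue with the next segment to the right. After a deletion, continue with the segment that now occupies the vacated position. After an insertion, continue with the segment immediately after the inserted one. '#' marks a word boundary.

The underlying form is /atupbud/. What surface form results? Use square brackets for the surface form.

Rule 1 Medial Vowel Deletion: [atupbud] → [atpbd]
Rule 2 Initial Consonant Epenthesis: [atpbd] → [tatpbd]
Rule 3 Regressive Voicing Assimilation: [tatpbd] → [tatbbd]
Rule 4 Voicing Between Vowels: no change — [tatbbd]

[tatbbd]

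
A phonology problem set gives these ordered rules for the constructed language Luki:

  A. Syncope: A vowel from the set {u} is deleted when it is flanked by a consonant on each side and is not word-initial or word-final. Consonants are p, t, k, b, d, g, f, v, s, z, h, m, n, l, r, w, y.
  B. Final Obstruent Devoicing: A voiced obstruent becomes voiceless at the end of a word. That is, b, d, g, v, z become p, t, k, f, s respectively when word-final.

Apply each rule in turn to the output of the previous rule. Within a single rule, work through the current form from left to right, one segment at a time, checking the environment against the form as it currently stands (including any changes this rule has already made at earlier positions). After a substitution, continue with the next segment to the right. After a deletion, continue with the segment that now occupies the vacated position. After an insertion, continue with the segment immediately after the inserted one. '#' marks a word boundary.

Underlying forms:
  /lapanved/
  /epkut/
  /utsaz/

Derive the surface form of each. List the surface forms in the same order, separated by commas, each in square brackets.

[lapanvet], [epkt], [utsas]

/lapanved/:
  A Syncope: no change — [lapanved]
  B Final Obstruent Devoicing: [lapanved] → [lapanvet]
/epkut/:
  A Syncope: [epkut] → [epkt]
  B Final Obstruent Devoicing: no change — [epkt]
/utsaz/:
  A Syncope: no change — [utsaz]
  B Final Obstruent Devoicing: [utsaz] → [utsas]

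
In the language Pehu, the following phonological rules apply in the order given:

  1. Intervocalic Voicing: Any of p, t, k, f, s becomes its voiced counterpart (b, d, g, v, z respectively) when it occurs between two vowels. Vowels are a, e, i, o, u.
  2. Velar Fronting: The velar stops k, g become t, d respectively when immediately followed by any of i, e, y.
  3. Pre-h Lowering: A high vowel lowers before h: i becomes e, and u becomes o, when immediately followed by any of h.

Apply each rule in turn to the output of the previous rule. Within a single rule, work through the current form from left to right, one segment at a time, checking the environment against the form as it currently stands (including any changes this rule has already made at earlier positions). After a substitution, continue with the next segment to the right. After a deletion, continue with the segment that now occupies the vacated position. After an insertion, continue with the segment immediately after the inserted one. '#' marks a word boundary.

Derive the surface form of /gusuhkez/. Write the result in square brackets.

[guzohtez]

1 Intervocalic Voicing: [gusuhkez] → [guzuhkez]
2 Velar Fronting: [guzuhkez] → [guzuhtez]
3 Pre-h Lowering: [guzuhtez] → [guzohtez]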